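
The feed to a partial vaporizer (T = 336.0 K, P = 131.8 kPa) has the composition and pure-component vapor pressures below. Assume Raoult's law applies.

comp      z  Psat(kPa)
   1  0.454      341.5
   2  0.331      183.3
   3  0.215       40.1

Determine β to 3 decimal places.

Raoult's law: Kᵢ = Pᵢˢᵃᵗ/P = Pᵢˢᵃᵗ/131.8.
  K_1 = 341.5/131.8 = 2.59105, K_2 = 183.3/131.8 = 1.39074, K_3 = 40.1/131.8 = 0.30425
Rachford–Rice: g(β) = Σ zᵢ(Kᵢ−1)/(1+β(Kᵢ−1)) = 0.
Check two-phase: ΣzᵢKᵢ = 1.702 > 1 and Σzᵢ/Kᵢ = 1.120 > 1, so g(0) = 0.702 > 0 and g(1) = -0.120 < 0.
Iterate (Newton) starting at β = 0.48:
  β = 0.480: g = 0.2939, g' = -0.640 → β = 0.939
  β = 0.939: g = -0.0475, g' = -1.079 → β = 0.895
  β = 0.895: g = -0.0028, g' = -0.955 → β = 0.892
Converged at β = 0.892.

β = 0.892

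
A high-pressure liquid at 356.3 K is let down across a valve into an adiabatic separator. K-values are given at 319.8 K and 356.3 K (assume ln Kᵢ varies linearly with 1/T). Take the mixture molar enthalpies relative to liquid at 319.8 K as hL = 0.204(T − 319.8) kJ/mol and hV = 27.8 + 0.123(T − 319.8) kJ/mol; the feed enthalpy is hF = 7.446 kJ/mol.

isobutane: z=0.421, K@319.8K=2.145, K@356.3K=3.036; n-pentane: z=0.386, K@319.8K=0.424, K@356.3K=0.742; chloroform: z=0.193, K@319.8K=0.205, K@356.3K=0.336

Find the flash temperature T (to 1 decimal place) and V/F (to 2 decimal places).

Adiabatic flash: solve Rachford–Rice at each trial T, then check hF = ψ·hV(T) + (1−ψ)·hL(T).
  T = 319.8 K: K = (2.145, 0.424, 0.205), RR gives ψ = 0.141, H_out = 3.929 kJ/mol
  T = 356.3 K: K = (3.036, 0.742, 0.336), RR gives ψ = 0.688, H_out = 24.539 kJ/mol
  T = 338.1 K: K = (2.577, 0.570, 0.266), RR gives ψ = 0.409, H_out = 14.489 kJ/mol
  T = 329.0 K: K = (2.358, 0.494, 0.235), RR gives ψ = 0.278, H_out = 9.404 kJ/mol
  T = 324.4 K: K = (2.251, 0.458, 0.220), RR gives ψ = 0.211, H_out = 6.730 kJ/mol
  T = 326.7 K: K = (2.304, 0.476, 0.227), RR gives ψ = 0.245, H_out = 8.080 kJ/mol
Linear interpolation between T = 324.4 (H_out = 6.730) and T = 326.7 (H_out = 8.080) on hF = 7.446 gives T ≈ 325.6 K, at which ψ = 0.23.

T = 325.6 K, V/F = 0.23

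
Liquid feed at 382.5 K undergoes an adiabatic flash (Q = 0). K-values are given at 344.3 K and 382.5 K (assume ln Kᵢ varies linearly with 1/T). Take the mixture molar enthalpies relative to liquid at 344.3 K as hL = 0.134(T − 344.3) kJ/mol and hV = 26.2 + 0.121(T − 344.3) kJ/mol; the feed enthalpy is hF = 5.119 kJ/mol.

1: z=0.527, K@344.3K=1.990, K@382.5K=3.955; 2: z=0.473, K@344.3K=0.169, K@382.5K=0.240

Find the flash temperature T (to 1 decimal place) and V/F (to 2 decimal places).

T = 345.9 K, V/F = 0.19

Adiabatic flash: solve Rachford–Rice at each trial T, then check hF = ψ·hV(T) + (1−ψ)·hL(T).
  T = 344.3 K: K = (1.990, 0.169), RR gives ψ = 0.156, H_out = 4.098 kJ/mol
  T = 382.5 K: K = (3.955, 0.240), RR gives ψ = 0.533, H_out = 18.828 kJ/mol
  T = 363.4 K: K = (2.857, 0.203), RR gives ψ = 0.407, H_out = 13.113 kJ/mol
  T = 353.9 K: K = (2.398, 0.186), RR gives ψ = 0.309, H_out = 9.344 kJ/mol
  T = 349.1 K: K = (2.187, 0.177), RR gives ψ = 0.242, H_out = 6.975 kJ/mol
  T = 346.7 K: K = (2.087, 0.173), RR gives ψ = 0.202, H_out = 5.614 kJ/mol
Linear interpolation between T = 344.3 (H_out = 4.098) and T = 346.7 (H_out = 5.614) on hF = 5.119 gives T ≈ 345.9 K, at which ψ = 0.19.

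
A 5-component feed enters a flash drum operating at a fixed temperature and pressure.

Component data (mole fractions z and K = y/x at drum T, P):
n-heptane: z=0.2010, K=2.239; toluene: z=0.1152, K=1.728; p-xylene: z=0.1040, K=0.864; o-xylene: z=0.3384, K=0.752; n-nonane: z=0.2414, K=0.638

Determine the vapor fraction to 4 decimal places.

ψ = 0.4894

Rachford–Rice: g(ψ) = Σ zᵢ(Kᵢ−1)/(1+ψ(Kᵢ−1)) = 0.
Feasibility: ΣzᵢKᵢ = 1.1475, Σzᵢ/Kᵢ = 1.1052 — both > 1, two phases present.
Newton–Raphson from ψ = 0.39:
  ψ = 0.3900: g = 0.02363, g' = -0.2478 → ψ = 0.4853
  ψ = 0.4853: g = 0.00093, g' = -0.2293 → ψ = 0.4894
Converged at ψ = 0.4894.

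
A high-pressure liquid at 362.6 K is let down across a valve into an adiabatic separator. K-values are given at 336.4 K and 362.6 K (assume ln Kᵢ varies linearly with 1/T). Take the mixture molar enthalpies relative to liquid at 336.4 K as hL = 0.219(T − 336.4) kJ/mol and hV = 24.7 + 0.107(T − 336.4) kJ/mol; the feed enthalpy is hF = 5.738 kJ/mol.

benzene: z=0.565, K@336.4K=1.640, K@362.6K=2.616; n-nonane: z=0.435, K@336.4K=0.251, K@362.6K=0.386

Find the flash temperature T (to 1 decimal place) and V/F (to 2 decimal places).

Adiabatic flash: solve Rachford–Rice at each trial T, then check hF = ψ·hV(T) + (1−ψ)·hL(T).
  T = 336.4 K: K = (1.640, 0.251), RR gives ψ = 0.075, H_out = 1.844 kJ/mol
  T = 362.6 K: K = (2.616, 0.386), RR gives ψ = 0.651, H_out = 19.907 kJ/mol
  T = 349.5 K: K = (2.089, 0.314), RR gives ψ = 0.424, H_out = 12.722 kJ/mol
  T = 342.9 K: K = (1.854, 0.281), RR gives ψ = 0.276, H_out = 8.047 kJ/mol
  T = 339.6 K: K = (1.743, 0.265), RR gives ψ = 0.184, H_out = 5.173 kJ/mol
  T = 341.2 K: K = (1.796, 0.273), RR gives ψ = 0.231, H_out = 6.625 kJ/mol
Linear interpolation between T = 339.6 (H_out = 5.173) and T = 341.2 (H_out = 6.625) on hF = 5.738 gives T ≈ 340.2 K, at which ψ = 0.20.

T = 340.2 K, V/F = 0.20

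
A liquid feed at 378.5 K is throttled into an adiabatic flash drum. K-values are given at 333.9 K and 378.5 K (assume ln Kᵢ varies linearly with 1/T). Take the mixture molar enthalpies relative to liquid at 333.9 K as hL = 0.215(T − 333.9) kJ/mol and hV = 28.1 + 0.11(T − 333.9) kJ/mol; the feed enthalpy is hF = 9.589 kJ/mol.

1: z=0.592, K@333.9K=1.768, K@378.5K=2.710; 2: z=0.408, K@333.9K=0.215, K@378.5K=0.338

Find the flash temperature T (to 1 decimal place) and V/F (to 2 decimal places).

T = 339.6 K, V/F = 0.30

Adiabatic flash: solve Rachford–Rice at each trial T, then check hF = ψ·hV(T) + (1−ψ)·hL(T).
  T = 333.9 K: K = (1.768, 0.215), RR gives ψ = 0.223, H_out = 6.263 kJ/mol
  T = 378.5 K: K = (2.710, 0.338), RR gives ψ = 0.656, H_out = 24.943 kJ/mol
  T = 356.2 K: K = (2.218, 0.273), RR gives ψ = 0.480, H_out = 17.156 kJ/mol
  T = 345.0 K: K = (1.987, 0.243), RR gives ψ = 0.369, H_out = 12.320 kJ/mol
  T = 339.4 K: K = (1.875, 0.229), RR gives ψ = 0.301, H_out = 9.476 kJ/mol
  T = 342.2 K: K = (1.930, 0.236), RR gives ψ = 0.336, H_out = 10.943 kJ/mol
  T = 340.8 K: K = (1.903, 0.232), RR gives ψ = 0.319, H_out = 10.222 kJ/mol
Linear interpolation between T = 339.4 (H_out = 9.476) and T = 340.8 (H_out = 10.222) on hF = 9.589 gives T ≈ 339.6 K, at which ψ = 0.30.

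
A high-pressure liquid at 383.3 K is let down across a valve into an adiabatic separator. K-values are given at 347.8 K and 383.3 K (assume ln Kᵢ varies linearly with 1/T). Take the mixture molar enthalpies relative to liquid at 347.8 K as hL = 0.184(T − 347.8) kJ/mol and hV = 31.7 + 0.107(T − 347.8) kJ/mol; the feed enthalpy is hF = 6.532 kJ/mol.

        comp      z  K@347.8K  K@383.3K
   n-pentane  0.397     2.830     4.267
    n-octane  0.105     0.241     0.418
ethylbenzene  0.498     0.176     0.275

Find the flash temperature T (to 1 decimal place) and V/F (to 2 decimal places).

Adiabatic flash: solve Rachford–Rice at each trial T, then check hF = ψ·hV(T) + (1−ψ)·hL(T).
  T = 347.8 K: K = (2.830, 0.241, 0.176), RR gives ψ = 0.159, H_out = 5.038 kJ/mol
  T = 383.3 K: K = (4.267, 0.418, 0.275), RR gives ψ = 0.381, H_out = 17.577 kJ/mol
  T = 365.6 K: K = (3.512, 0.322, 0.223), RR gives ψ = 0.282, H_out = 11.824 kJ/mol
  T = 356.7 K: K = (3.161, 0.280, 0.198), RR gives ψ = 0.225, H_out = 8.616 kJ/mol
  T = 352.2 K: K = (2.991, 0.260, 0.187), RR gives ψ = 0.193, H_out = 6.864 kJ/mol
  T = 350.0 K: K = (2.910, 0.250, 0.181), RR gives ψ = 0.176, H_out = 5.966 kJ/mol
Linear interpolation between T = 350.0 (H_out = 5.966) and T = 352.2 (H_out = 6.864) on hF = 6.532 gives T ≈ 351.4 K, at which ψ = 0.19.

T = 351.4 K, V/F = 0.19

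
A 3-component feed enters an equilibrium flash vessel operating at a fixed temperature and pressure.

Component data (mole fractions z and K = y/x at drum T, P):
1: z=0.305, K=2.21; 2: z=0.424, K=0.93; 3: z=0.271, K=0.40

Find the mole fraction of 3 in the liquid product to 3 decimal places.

x_3 = 0.360

Material balance + equilibrium reduce to Σ zᵢ(Kᵢ−1)/(1+ψ(Kᵢ−1)) = 0.
g(0) = ΣzᵢKᵢ − 1 = 0.177 and g(1) = 1 − Σzᵢ/Kᵢ = -0.271, so a root lies in (0, 1).
Iterate (Newton) starting at ψ = 0.5:
  ψ = 0.500: g = -0.0331, g' = -0.375 → ψ = 0.412
  ψ = 0.412: g = -0.0001, g' = -0.373 → ψ = 0.411
Converged at ψ = 0.411.
Compositions from xᵢ = zᵢ/(1+ψ(Kᵢ−1)), yᵢ = Kᵢxᵢ:
  1: x = 0.204, y = 0.450
  2: x = 0.437, y = 0.406
  3: x = 0.360, y = 0.144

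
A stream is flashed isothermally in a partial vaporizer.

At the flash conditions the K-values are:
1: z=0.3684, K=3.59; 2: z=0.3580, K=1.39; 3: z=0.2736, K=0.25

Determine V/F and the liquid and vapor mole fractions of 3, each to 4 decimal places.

V/F = 0.7162, x_3 = 0.5911, y_3 = 0.1478

Material balance + equilibrium reduce to Σ zᵢ(Kᵢ−1)/(1+V/F(Kᵢ−1)) = 0.
Feasibility: ΣzᵢKᵢ = 1.8886, Σzᵢ/Kᵢ = 1.4546 — both > 1, two phases present.
Newton iteration, V/F⁰ = 0.57:
  V/F = 0.5700: g = 0.14111, g' = -0.9090 → V/F = 0.7252
  V/F = 0.7252: g = -0.00960, g' = -1.0713 → V/F = 0.7163
  V/F = 0.7163: g = -0.00007, g' = -1.0550 → V/F = 0.7162
Converged at V/F = 0.7162.
Compositions from xᵢ = zᵢ/(1+V/F(Kᵢ−1)), yᵢ = Kᵢxᵢ:
  1: x = 0.1290, y = 0.4632
  2: x = 0.2798, y = 0.3890
  3: x = 0.5911, y = 0.1478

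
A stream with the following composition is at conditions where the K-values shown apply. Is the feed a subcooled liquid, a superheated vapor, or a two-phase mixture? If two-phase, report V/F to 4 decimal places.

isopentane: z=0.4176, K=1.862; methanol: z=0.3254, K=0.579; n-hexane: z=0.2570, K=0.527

ΣzᵢKᵢ = 1.1014; Σzᵢ/Kᵢ = 1.2739.
Both exceed 1, so a two-phase solution exists.
Newton iteration, ψ⁰ = 0.5:
  ψ = 0.5000: g = -0.08118, g' = -0.3427 → ψ = 0.2631
  ψ = 0.2631: g = 0.00053, g' = -0.3541 → ψ = 0.2646
Converged at ψ = 0.2646.

two-phase, V/F = 0.2646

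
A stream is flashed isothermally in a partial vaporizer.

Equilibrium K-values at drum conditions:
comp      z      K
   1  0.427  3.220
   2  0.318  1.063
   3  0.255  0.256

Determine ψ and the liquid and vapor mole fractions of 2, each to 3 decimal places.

Iterate (Newton) starting at ψ = 0.69:
  ψ = 0.690: g = 0.0038, g' = -0.925 → ψ = 0.694
Converged at ψ = 0.694.
Compositions from xᵢ = zᵢ/(1+ψ(Kᵢ−1)), yᵢ = Kᵢxᵢ:
  1: x = 0.168, y = 0.541
  2: x = 0.305, y = 0.324
  3: x = 0.527, y = 0.135

ψ = 0.694, x_2 = 0.305, y_2 = 0.324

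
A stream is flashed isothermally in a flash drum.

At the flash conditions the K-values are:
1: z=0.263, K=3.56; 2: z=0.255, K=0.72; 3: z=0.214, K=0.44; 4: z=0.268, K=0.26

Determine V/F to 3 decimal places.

Newton–Raphson from V/F = 0.5:
  V/F = 0.500: g = -0.2690, g' = -0.858 → V/F = 0.186
  V/F = 0.186: g = 0.0165, g' = -1.093 → V/F = 0.202
Converged at V/F = 0.202.

V/F = 0.202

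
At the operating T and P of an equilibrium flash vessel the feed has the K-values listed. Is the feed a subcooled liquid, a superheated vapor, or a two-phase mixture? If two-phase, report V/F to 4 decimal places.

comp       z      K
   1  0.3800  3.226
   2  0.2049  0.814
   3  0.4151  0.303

two-phase, V/F = 0.4056

ΣzᵢKᵢ = 1.5184; Σzᵢ/Kᵢ = 1.7395.
Both exceed 1, so a two-phase solution exists.
Newton iteration, ψ⁰ = 0.5:
  ψ = 0.5000: g = -0.08579, g' = -0.9055 → ψ = 0.4053
  ψ = 0.4053: g = 0.00027, g' = -0.9204 → ψ = 0.4056
Converged at ψ = 0.4056.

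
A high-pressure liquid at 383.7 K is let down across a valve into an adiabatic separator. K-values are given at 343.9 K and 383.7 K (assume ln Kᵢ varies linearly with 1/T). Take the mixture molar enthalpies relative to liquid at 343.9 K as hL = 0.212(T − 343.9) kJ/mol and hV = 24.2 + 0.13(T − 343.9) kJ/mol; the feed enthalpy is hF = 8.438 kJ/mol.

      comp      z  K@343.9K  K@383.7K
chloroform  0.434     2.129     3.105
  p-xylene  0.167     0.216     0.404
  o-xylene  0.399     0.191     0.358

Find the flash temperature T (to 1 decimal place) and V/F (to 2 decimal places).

Adiabatic flash: solve Rachford–Rice at each trial T, then check hF = ψ·hV(T) + (1−ψ)·hL(T).
  T = 343.9 K: K = (2.129, 0.216, 0.191), RR gives ψ = 0.040, H_out = 0.970 kJ/mol
  T = 383.7 K: K = (3.105, 0.404, 0.358), RR gives ψ = 0.421, H_out = 17.261 kJ/mol
  T = 363.8 K: K = (2.598, 0.301, 0.266), RR gives ψ = 0.245, H_out = 9.755 kJ/mol
  T = 353.9 K: K = (2.360, 0.256, 0.227), RR gives ψ = 0.151, H_out = 5.656 kJ/mol
  T = 358.9 K: K = (2.479, 0.278, 0.246), RR gives ψ = 0.200, H_out = 7.776 kJ/mol
  T = 361.4 K: K = (2.539, 0.289, 0.256), RR gives ψ = 0.223, H_out = 8.796 kJ/mol
  T = 360.1 K: K = (2.508, 0.283, 0.251), RR gives ψ = 0.211, H_out = 8.268 kJ/mol
Linear interpolation between T = 360.1 (H_out = 8.268) and T = 361.4 (H_out = 8.796) on hF = 8.438 gives T ≈ 360.5 K, at which ψ = 0.22.

T = 360.5 K, V/F = 0.22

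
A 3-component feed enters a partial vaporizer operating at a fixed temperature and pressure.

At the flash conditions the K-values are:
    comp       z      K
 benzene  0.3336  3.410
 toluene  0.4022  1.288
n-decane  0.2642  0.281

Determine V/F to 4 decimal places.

Rachford–Rice: g(V/F) = Σ zᵢ(Kᵢ−1)/(1+V/F(Kᵢ−1)) = 0.
Feasibility: ΣzᵢKᵢ = 1.7298, Σzᵢ/Kᵢ = 1.3503 — both > 1, two phases present.
Newton iteration, V/F⁰ = 0.39:
  V/F = 0.3900: g = 0.25460, g' = -0.8056 → V/F = 0.7060
  V/F = 0.7060: g = 0.00805, g' = -0.8519 → V/F = 0.7155
  V/F = 0.7155: g = -0.00005, g' = -0.8633 → V/F = 0.7154
Converged at V/F = 0.7154.

V/F = 0.7154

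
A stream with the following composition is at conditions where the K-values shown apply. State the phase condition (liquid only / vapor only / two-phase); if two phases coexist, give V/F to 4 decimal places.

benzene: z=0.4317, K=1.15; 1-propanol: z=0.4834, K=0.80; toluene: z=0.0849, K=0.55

ΣzᵢKᵢ = 0.9299; Σzᵢ/Kᵢ = 1.1340.
Since ΣzᵢKᵢ < 1 the mixture is below its bubble point — single liquid phase.

liquid only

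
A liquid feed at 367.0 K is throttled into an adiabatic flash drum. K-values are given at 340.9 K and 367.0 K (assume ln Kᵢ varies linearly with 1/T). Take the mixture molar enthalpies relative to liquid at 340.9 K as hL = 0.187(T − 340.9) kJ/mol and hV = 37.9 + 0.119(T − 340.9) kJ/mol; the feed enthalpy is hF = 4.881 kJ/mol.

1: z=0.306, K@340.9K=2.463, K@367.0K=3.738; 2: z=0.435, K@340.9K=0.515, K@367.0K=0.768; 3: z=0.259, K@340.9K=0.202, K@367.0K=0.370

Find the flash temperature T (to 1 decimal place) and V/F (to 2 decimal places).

T = 345.0 K, V/F = 0.11

Adiabatic flash: solve Rachford–Rice at each trial T, then check hF = ψ·hV(T) + (1−ψ)·hL(T).
  T = 340.9 K: K = (2.463, 0.515, 0.202), RR gives ψ = 0.033, H_out = 1.267 kJ/mol
  T = 367.0 K: K = (3.738, 0.768, 0.370), RR gives ψ = 0.502, H_out = 23.015 kJ/mol
  T = 353.9 K: K = (3.055, 0.633, 0.276), RR gives ψ = 0.263, H_out = 12.167 kJ/mol
  T = 347.4 K: K = (2.749, 0.572, 0.237), RR gives ψ = 0.152, H_out = 6.912 kJ/mol
  T = 344.1 K: K = (2.601, 0.543, 0.219), RR gives ψ = 0.093, H_out = 4.120 kJ/mol
  T = 345.8 K: K = (2.676, 0.558, 0.228), RR gives ψ = 0.124, H_out = 5.574 kJ/mol
Linear interpolation between T = 344.1 (H_out = 4.120) and T = 345.8 (H_out = 5.574) on hF = 4.881 gives T ≈ 345.0 K, at which ψ = 0.11.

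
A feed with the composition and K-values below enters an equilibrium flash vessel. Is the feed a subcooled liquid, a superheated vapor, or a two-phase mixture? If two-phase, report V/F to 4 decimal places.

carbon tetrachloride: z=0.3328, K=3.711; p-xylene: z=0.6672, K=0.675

two-phase, V/F = 0.7779

ΣzᵢKᵢ = 1.6854; Σzᵢ/Kᵢ = 1.0781.
Both exceed 1, so a two-phase solution exists.
Newton–Raphson from ψ = 0.5:
  ψ = 0.5000: g = 0.12411, g' = -0.5413 → ψ = 0.7293
  ψ = 0.7293: g = 0.01885, g' = -0.3970 → ψ = 0.7768
  ψ = 0.7768: g = 0.00042, g' = -0.3797 → ψ = 0.7779
Converged at ψ = 0.7779.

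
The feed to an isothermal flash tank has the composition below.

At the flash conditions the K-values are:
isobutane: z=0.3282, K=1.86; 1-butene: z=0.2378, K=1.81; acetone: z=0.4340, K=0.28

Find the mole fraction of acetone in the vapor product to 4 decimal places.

Rachford–Rice: g(V/F) = Σ zᵢ(Kᵢ−1)/(1+V/F(Kᵢ−1)) = 0.
Feasibility: ΣzᵢKᵢ = 1.1624, Σzᵢ/Kᵢ = 1.8578 — both > 1, two phases present.
Newton–Raphson from V/F = 0.43:
  V/F = 0.4300: g = -0.10369, g' = -0.6872 → V/F = 0.2791
  V/F = 0.2791: g = -0.00635, g' = -0.6140 → V/F = 0.2688
  V/F = 0.2688: g = -0.00001, g' = -0.6113 → V/F = 0.2687
Converged at V/F = 0.2687.
Compositions from xᵢ = zᵢ/(1+V/F(Kᵢ−1)), yᵢ = Kᵢxᵢ:
  isobutane: x = 0.2666, y = 0.4959
  1-butene: x = 0.1953, y = 0.3535
  acetone: x = 0.5381, y = 0.1507

y_acetone = 0.1507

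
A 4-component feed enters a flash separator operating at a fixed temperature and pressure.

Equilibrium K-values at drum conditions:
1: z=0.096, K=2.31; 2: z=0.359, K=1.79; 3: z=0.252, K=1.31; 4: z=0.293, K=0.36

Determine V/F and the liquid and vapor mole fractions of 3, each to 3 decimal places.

V/F = 0.649, x_3 = 0.210, y_3 = 0.275

Material balance + equilibrium reduce to Σ zᵢ(Kᵢ−1)/(1+V/F(Kᵢ−1)) = 0.
Check two-phase: ΣzᵢKᵢ = 1.300 > 1 and Σzᵢ/Kᵢ = 1.248 > 1, so g(0) = 0.300 > 0 and g(1) = -0.248 < 0.
Newton iteration, V/F⁰ = 0.59:
  V/F = 0.590: g = 0.0291, g' = -0.484 → V/F = 0.650
  V/F = 0.650: g = -0.0009, g' = -0.515 → V/F = 0.649
Converged at V/F = 0.649.
Compositions from xᵢ = zᵢ/(1+V/F(Kᵢ−1)), yᵢ = Kᵢxᵢ:
  1: x = 0.052, y = 0.120
  2: x = 0.237, y = 0.425
  3: x = 0.210, y = 0.275
  4: x = 0.501, y = 0.180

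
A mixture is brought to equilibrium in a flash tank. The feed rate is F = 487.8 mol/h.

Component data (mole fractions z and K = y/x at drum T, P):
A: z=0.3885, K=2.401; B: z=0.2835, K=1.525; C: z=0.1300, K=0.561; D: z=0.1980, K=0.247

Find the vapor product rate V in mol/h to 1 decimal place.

V = 332.7 mol/h

Rachford–Rice: g(β) = Σ zᵢ(Kᵢ−1)/(1+β(Kᵢ−1)) = 0.
g(0) = ΣzᵢKᵢ − 1 = 0.4870 and g(1) = 1 − Σzᵢ/Kᵢ = -0.3811, so a root lies in (0, 1).
Iterate (Newton) starting at β = 0.3:
  β = 0.3000: g = 0.25348, g' = -0.6569 → β = 0.6859
  β = 0.6859: g = -0.00298, g' = -0.7720 → β = 0.6820
Converged at β = 0.6820.
Then V = β·F = 0.6820·487.8 = 332.7 mol/h and L = F − V = 155.1 mol/h.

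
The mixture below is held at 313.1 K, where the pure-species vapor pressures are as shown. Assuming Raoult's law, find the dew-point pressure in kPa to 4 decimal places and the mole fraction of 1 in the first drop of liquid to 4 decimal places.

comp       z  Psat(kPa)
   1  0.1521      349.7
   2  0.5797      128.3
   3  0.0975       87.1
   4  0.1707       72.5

At the dew point ψ → 1, so Σzᵢ/Kᵢ = 1 with Kᵢ = Pᵢˢᵃᵗ/P ⇒ 1/P = Σzᵢ/Pᵢˢᵃᵗ.
1/P = 0.1521/349.7 + 0.5797/128.3 + 0.0975/87.1 + 0.1707/72.5 = 0.0084271 ⇒ P = 118.6641 kPa
xᵢ = zᵢP/Pᵢˢᵃᵗ ⇒ x_1 = 0.1521·118.6641/349.7 = 0.0516

Pdew = 118.6641 kPa, x_1 = 0.0516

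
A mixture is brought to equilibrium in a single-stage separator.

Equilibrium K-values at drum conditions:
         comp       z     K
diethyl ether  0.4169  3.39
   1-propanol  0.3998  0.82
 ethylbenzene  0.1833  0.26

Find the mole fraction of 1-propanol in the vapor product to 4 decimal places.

Material balance + equilibrium reduce to Σ zᵢ(Kᵢ−1)/(1+V/F(Kᵢ−1)) = 0.
g(0) = ΣzᵢKᵢ − 1 = 0.7888 and g(1) = 1 − Σzᵢ/Kᵢ = -0.3155, so a root lies in (0, 1).
Iterate (Newton) starting at V/F = 0.5:
  V/F = 0.5000: g = 0.15955, g' = -0.7628 → V/F = 0.7092
  V/F = 0.7092: g = 0.00181, g' = -0.7894 → V/F = 0.7115
Converged at V/F = 0.7115.
Compositions from xᵢ = zᵢ/(1+V/F(Kᵢ−1)), yᵢ = Kᵢxᵢ:
  diethyl ether: x = 0.1544, y = 0.5234
  1-propanol: x = 0.4585, y = 0.3760
  ethylbenzene: x = 0.3871, y = 0.1006

y_1-propanol = 0.3760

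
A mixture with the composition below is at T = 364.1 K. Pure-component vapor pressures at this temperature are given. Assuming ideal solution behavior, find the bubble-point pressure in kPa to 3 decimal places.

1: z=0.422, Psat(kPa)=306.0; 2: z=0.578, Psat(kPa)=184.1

At the bubble point ψ → 0, so ΣzᵢKᵢ = 1 with Kᵢ = Pᵢˢᵃᵗ/P ⇒ P = ΣzᵢPᵢˢᵃᵗ.
P = 0.422·306.0 + 0.578·184.1 = 235.542 kPa

Pbub = 235.542 kPa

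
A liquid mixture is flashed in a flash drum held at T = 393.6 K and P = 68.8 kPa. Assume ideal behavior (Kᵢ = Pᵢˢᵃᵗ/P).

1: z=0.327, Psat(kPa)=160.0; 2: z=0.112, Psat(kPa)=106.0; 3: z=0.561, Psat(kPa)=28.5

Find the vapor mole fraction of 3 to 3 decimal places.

y_3 = 0.270

Raoult's law: Kᵢ = Pᵢˢᵃᵗ/P = Pᵢˢᵃᵗ/68.8.
  K_1 = 160.0/68.8 = 2.32558, K_2 = 106.0/68.8 = 1.54070, K_3 = 28.5/68.8 = 0.41424
Rachford–Rice: g(ψ) = Σ zᵢ(Kᵢ−1)/(1+ψ(Kᵢ−1)) = 0.
Feasibility: ΣzᵢKᵢ = 1.165, Σzᵢ/Kᵢ = 1.568 — both > 1, two phases present.
Iterate (Newton) starting at ψ = 0.5:
  ψ = 0.500: g = -0.1564, g' = -0.613 → ψ = 0.245
  ψ = 0.245: g = -0.0030, g' = -0.615 → ψ = 0.240
Converged at ψ = 0.240.
Compositions from xᵢ = zᵢ/(1+ψ(Kᵢ−1)), yᵢ = Kᵢxᵢ:
  1: x = 0.248, y = 0.577
  2: x = 0.099, y = 0.153
  3: x = 0.653, y = 0.270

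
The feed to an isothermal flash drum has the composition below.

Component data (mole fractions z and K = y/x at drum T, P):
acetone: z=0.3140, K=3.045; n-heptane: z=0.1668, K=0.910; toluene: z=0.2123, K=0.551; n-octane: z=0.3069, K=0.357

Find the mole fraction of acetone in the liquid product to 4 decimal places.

Material balance + equilibrium reduce to Σ zᵢ(Kᵢ−1)/(1+ψ(Kᵢ−1)) = 0.
g(0) = ΣzᵢKᵢ − 1 = 0.3345 and g(1) = 1 − Σzᵢ/Kᵢ = -0.5314, so a root lies in (0, 1).
Newton iteration, ψ⁰ = 0.5:
  ψ = 0.5000: g = -0.11199, g' = -0.6693 → ψ = 0.3327
  ψ = 0.3327: g = 0.00357, g' = -0.7310 → ψ = 0.3376
Converged at ψ = 0.3376.
Compositions from xᵢ = zᵢ/(1+ψ(Kᵢ−1)), yᵢ = Kᵢxᵢ:
  acetone: x = 0.1858, y = 0.5656
  n-heptane: x = 0.1720, y = 0.1565
  toluene: x = 0.2502, y = 0.1379
  n-octane: x = 0.3920, y = 0.1399

x_acetone = 0.1858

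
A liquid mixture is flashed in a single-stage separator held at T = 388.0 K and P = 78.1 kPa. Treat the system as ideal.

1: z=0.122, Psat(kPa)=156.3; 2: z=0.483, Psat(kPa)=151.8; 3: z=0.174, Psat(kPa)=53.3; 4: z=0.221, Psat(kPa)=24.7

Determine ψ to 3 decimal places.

ψ = 0.676

Raoult's law: Kᵢ = Pᵢˢᵃᵗ/P = Pᵢˢᵃᵗ/78.1.
  K_1 = 156.3/78.1 = 2.00128, K_2 = 151.8/78.1 = 1.94366, K_3 = 53.3/78.1 = 0.68246, K_4 = 24.7/78.1 = 0.31626
Let ψ = V/F and solve Σ zᵢ(Kᵢ−1)/(1+ψ(Kᵢ−1)) = 0.
Feasibility: ΣzᵢKᵢ = 1.372, Σzᵢ/Kᵢ = 1.263 — both > 1, two phases present.
Newton iteration, ψ⁰ = 0.5:
  ψ = 0.500: g = 0.0958, g' = -0.516 → ψ = 0.686
  ψ = 0.686: g = -0.0059, g' = -0.596 → ψ = 0.676
Converged at ψ = 0.676.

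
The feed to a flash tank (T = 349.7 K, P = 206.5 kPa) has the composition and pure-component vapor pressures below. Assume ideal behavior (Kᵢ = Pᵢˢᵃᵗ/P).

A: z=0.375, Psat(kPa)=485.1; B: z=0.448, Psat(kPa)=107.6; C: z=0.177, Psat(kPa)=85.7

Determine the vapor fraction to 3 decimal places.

ψ = 0.272

Raoult's law: Kᵢ = Pᵢˢᵃᵗ/P = Pᵢˢᵃᵗ/206.5.
  K_A = 485.1/206.5 = 2.34915, K_B = 107.6/206.5 = 0.52107, K_C = 85.7/206.5 = 0.41501
Rachford–Rice: g(ψ) = Σ zᵢ(Kᵢ−1)/(1+ψ(Kᵢ−1)) = 0.
Feasibility: ΣzᵢKᵢ = 1.188, Σzᵢ/Kᵢ = 1.446 — both > 1, two phases present.
Iterate (Newton) starting at ψ = 0.33:
  ψ = 0.330: g = -0.0331, g' = -0.565 → ψ = 0.271
  ψ = 0.271: g = 0.0006, g' = -0.587 → ψ = 0.272
Converged at ψ = 0.272.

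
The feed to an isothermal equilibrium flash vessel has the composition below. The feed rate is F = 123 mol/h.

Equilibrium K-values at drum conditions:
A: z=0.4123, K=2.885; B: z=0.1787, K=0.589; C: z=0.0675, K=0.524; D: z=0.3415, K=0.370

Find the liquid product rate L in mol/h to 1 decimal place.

L = 69.4 mol/h

Rachford–Rice: g(V/F) = Σ zᵢ(Kᵢ−1)/(1+V/F(Kᵢ−1)) = 0.
g(0) = ΣzᵢKᵢ − 1 = 0.4565 and g(1) = 1 − Σzᵢ/Kᵢ = -0.4981, so a root lies in (0, 1).
Iterate (Newton) starting at V/F = 0.55:
  V/F = 0.5500: g = -0.08606, g' = -0.7490 → V/F = 0.4351
  V/F = 0.4351: g = 0.00064, g' = -0.7685 → V/F = 0.4359
Converged at V/F = 0.4359.
Then V = V/F·F = 0.4359·123 = 53.6 mol/h and L = F − V = 69.4 mol/h.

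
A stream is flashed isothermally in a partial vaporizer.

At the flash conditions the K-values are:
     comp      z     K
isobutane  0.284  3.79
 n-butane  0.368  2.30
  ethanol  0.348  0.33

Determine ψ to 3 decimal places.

Material balance + equilibrium reduce to Σ zᵢ(Kᵢ−1)/(1+ψ(Kᵢ−1)) = 0.
Feasibility: ΣzᵢKᵢ = 2.038, Σzᵢ/Kᵢ = 1.289 — both > 1, two phases present.
Newton–Raphson from ψ = 0.45:
  ψ = 0.450: g = 0.3193, g' = -1.002 → ψ = 0.769
  ψ = 0.769: g = 0.0106, g' = -1.043 → ψ = 0.779
Converged at ψ = 0.779.

ψ = 0.779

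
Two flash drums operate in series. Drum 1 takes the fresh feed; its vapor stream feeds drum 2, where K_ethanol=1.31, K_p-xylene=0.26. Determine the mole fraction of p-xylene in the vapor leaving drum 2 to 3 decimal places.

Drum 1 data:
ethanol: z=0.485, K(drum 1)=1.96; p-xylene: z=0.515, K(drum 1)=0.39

y_p-xylene (drum 2) = 0.077

Drum 1:
Let ψ₁ = V/F and solve Σ zᵢ(Kᵢ−1)/(1+ψ₁(Kᵢ−1)) = 0.
Check two-phase: ΣzᵢKᵢ = 1.151 > 1 and Σzᵢ/Kᵢ = 1.568 > 1, so g(0) = 0.151 > 0 and g(1) = -0.568 < 0.
Binary case is linear: z₁(K₁−1)(1+ψ₁(K₂−1)) + z₂(K₂−1)(1+ψ₁(K₁−1)) = 0
⇒ ψ₁ = [z₁(K₁−1)+z₂(K₂−1)] / [−(K₁−1)(K₂−1)] = 0.1514/0.5856 = 0.259
Drum-1 compositions:
  ethanol: x = 0.389, y = 0.762
  p-xylene: x = 0.611, y = 0.238
Drum-2 feed = drum-1 vapor: z₂ = (0.7615, 0.2385).
Drum 2:
Binary case is linear: z₁(K₁−1)(1+ψ₂(K₂−1)) + z₂(K₂−1)(1+ψ₂(K₁−1)) = 0
⇒ ψ₂ = [z₁(K₁−1)+z₂(K₂−1)] / [−(K₁−1)(K₂−1)] = 0.0596/0.2294 = 0.260
  ethanol: x = 0.705, y = 0.923
  p-xylene: x = 0.295, y = 0.077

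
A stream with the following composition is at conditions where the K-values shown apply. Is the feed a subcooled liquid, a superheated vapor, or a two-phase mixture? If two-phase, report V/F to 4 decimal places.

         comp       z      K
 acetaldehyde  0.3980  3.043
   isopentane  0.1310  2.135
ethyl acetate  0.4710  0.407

two-phase, V/F = 0.6254

ΣzᵢKᵢ = 1.6825; Σzᵢ/Kᵢ = 1.3494.
Both exceed 1, so a two-phase solution exists.
Material balance + equilibrium reduce to Σ zᵢ(Kᵢ−1)/(1+ψ(Kᵢ−1)) = 0.
Newton–Raphson from ψ = 0.5:
  ψ = 0.5000: g = 0.10007, g' = -0.8099 → ψ = 0.6236
  ψ = 0.6236: g = 0.00147, g' = -0.7961 → ψ = 0.6254
Converged at ψ = 0.6254.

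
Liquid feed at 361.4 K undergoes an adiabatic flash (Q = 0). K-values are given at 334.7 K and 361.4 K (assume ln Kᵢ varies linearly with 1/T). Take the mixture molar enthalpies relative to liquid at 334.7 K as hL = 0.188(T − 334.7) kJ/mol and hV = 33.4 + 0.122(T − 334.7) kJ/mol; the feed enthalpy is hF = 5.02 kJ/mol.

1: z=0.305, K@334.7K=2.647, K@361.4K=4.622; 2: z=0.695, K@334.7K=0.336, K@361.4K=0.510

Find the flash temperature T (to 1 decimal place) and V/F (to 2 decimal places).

T = 339.6 K, V/F = 0.12

Adiabatic flash: solve Rachford–Rice at each trial T, then check hF = ψ·hV(T) + (1−ψ)·hL(T).
  T = 334.7 K: K = (2.647, 0.336), RR gives ψ = 0.037, H_out = 1.248 kJ/mol
  T = 361.4 K: K = (4.622, 0.510), RR gives ψ = 0.431, H_out = 18.642 kJ/mol
  T = 348.0 K: K = (3.532, 0.417), RR gives ψ = 0.249, H_out = 10.585 kJ/mol
  T = 341.4 K: K = (3.069, 0.375), RR gives ψ = 0.152, H_out = 6.284 kJ/mol
  T = 338.0 K: K = (2.849, 0.355), RR gives ψ = 0.097, H_out = 3.842 kJ/mol
  T = 339.7 K: K = (2.958, 0.365), RR gives ψ = 0.125, H_out = 5.088 kJ/mol
Linear interpolation between T = 338.0 (H_out = 3.842) and T = 339.7 (H_out = 5.088) on hF = 5.02 gives T ≈ 339.6 K, at which ψ = 0.12.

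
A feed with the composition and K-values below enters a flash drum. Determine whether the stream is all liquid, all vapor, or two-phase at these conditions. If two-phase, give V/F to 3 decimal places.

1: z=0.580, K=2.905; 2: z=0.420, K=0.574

ΣzᵢKᵢ = 1.926; Σzᵢ/Kᵢ = 0.931.
Since Σzᵢ/Kᵢ < 1 the mixture is above its dew point — single vapor phase.

all vapor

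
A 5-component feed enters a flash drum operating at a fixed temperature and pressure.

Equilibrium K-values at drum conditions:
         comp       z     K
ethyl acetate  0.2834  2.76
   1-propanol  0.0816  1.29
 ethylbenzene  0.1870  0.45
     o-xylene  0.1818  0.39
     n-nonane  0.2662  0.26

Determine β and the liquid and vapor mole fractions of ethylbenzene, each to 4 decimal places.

β = 0.1079, x_ethylbenzene = 0.1988, y_ethylbenzene = 0.0895

Material balance + equilibrium reduce to Σ zᵢ(Kᵢ−1)/(1+β(Kᵢ−1)) = 0.
Check two-phase: ΣzᵢKᵢ = 1.1117 > 1 and Σzᵢ/Kᵢ = 2.0715 > 1, so g(0) = 0.1117 > 0 and g(1) = -1.0715 < 0.
Newton iteration, β⁰ = 0.67:
  β = 0.6700: g = -0.49241, g' = -1.0984 → β = 0.2217
  β = 0.2217: g = -0.10000, g' = -0.8327 → β = 0.1016
  β = 0.1016: g = 0.00593, g' = -0.9490 → β = 0.1079
Converged at β = 0.1079.
Compositions from xᵢ = zᵢ/(1+β(Kᵢ−1)), yᵢ = Kᵢxᵢ:
  ethyl acetate: x = 0.2382, y = 0.6574
  1-propanol: x = 0.0791, y = 0.1021
  ethylbenzene: x = 0.1988, y = 0.0895
  o-xylene: x = 0.1946, y = 0.0759
  n-nonane: x = 0.2893, y = 0.0752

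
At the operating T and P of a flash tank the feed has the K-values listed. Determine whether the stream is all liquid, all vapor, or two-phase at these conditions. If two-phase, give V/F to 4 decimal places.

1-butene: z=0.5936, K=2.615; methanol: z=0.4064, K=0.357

ΣzᵢKᵢ = 1.6973; Σzᵢ/Kᵢ = 1.3654.
Both exceed 1, so a two-phase solution exists.
Material balance + equilibrium reduce to Σ zᵢ(Kᵢ−1)/(1+ψ(Kᵢ−1)) = 0.
Binary case is linear: z₁(K₁−1)(1+ψ(K₂−1)) + z₂(K₂−1)(1+ψ(K₁−1)) = 0
⇒ ψ = [z₁(K₁−1)+z₂(K₂−1)] / [−(K₁−1)(K₂−1)] = 0.69735/1.03845 = 0.6715

two-phase, V/F = 0.6715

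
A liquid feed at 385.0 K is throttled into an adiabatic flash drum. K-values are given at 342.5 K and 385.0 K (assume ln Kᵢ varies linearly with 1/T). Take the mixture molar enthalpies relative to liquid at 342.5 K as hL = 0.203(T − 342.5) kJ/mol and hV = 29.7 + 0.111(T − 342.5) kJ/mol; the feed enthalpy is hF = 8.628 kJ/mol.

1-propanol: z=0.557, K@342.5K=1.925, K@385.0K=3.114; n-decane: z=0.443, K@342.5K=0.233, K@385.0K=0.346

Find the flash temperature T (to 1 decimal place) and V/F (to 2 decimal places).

T = 344.6 K, V/F = 0.28

Adiabatic flash: solve Rachford–Rice at each trial T, then check hF = ψ·hV(T) + (1−ψ)·hL(T).
  T = 342.5 K: K = (1.925, 0.233), RR gives ψ = 0.247, H_out = 7.344 kJ/mol
  T = 385.0 K: K = (3.114, 0.346), RR gives ψ = 0.642, H_out = 25.188 kJ/mol
  T = 363.8 K: K = (2.484, 0.287), RR gives ψ = 0.483, H_out = 17.727 kJ/mol
  T = 353.1 K: K = (2.194, 0.259), RR gives ψ = 0.381, H_out = 13.099 kJ/mol
  T = 347.8 K: K = (2.057, 0.246), RR gives ψ = 0.320, H_out = 10.416 kJ/mol
  T = 345.1 K: K = (1.989, 0.239), RR gives ψ = 0.284, H_out = 8.909 kJ/mol
  T = 343.8 K: K = (1.957, 0.236), RR gives ψ = 0.266, H_out = 8.141 kJ/mol
Linear interpolation between T = 343.8 (H_out = 8.141) and T = 345.1 (H_out = 8.909) on hF = 8.628 gives T ≈ 344.6 K, at which ψ = 0.28.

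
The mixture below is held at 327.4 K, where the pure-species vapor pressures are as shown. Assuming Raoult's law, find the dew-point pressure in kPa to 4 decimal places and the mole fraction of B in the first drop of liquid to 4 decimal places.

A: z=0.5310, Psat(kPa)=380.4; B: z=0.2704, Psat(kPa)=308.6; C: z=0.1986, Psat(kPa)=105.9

At the dew point ψ → 1, so Σzᵢ/Kᵢ = 1 with Kᵢ = Pᵢˢᵃᵗ/P ⇒ 1/P = Σzᵢ/Pᵢˢᵃᵗ.
1/P = 0.5310/380.4 + 0.2704/308.6 + 0.1986/105.9 = 0.0041475 ⇒ P = 241.1109 kPa
xᵢ = zᵢP/Pᵢˢᵃᵗ ⇒ x_B = 0.2704·241.1109/308.6 = 0.2113

Pdew = 241.1109 kPa, x_B = 0.2113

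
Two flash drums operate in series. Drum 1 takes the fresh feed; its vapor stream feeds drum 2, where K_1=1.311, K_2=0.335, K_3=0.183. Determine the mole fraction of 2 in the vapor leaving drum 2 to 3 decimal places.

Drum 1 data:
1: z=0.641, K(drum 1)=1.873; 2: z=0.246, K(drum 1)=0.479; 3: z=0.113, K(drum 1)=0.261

Drum 1:
Newton iteration, ψ₁⁰ = 0.5:
  ψ₁ = 0.500: g = 0.0838, g' = -0.514 → ψ₁ = 0.663
  ψ₁ = 0.663: g = -0.0051, g' = -0.589 → ψ₁ = 0.654
Converged at ψ₁ = 0.654.
Drum-1 compositions:
  1: x = 0.408, y = 0.764
  2: x = 0.373, y = 0.179
  3: x = 0.219, y = 0.057
Drum-2 feed = drum-1 vapor: z₂ = (0.7641, 0.1788, 0.0571).
Drum 2:
Rachford–Rice: g(ψ₂) = Σ zᵢ(Kᵢ−1)/(1+ψ₂(Kᵢ−1)) = 0.
Check two-phase: ΣzᵢKᵢ = 1.072 > 1 and Σzᵢ/Kᵢ = 1.429 > 1, so g(0) = 0.072 > 0 and g(1) = -0.429 < 0.
Newton iteration, ψ₂⁰ = 0.5:
  ψ₂ = 0.500: g = -0.0513, g' = -0.342 → ψ₂ = 0.350
  ψ₂ = 0.350: g = -0.0059, g' = -0.269 → ψ₂ = 0.328
  ψ₂ = 0.328: g = -0.0001, g' = -0.261 → ψ₂ = 0.327
Converged at ψ₂ = 0.327.
  1: x = 0.693, y = 0.909
  2: x = 0.229, y = 0.077
  3: x = 0.078, y = 0.014

y_2 (drum 2) = 0.077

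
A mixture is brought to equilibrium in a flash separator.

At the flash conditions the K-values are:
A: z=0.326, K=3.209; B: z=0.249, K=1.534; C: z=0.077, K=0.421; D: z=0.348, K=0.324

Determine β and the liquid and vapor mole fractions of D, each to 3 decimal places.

Newton iteration, β⁰ = 0.43:
  β = 0.430: g = 0.0864, g' = -0.827 → β = 0.535
Converged at β = 0.535.
Compositions from xᵢ = zᵢ/(1+β(Kᵢ−1)), yᵢ = Kᵢxᵢ:
  A: x = 0.149, y = 0.479
  B: x = 0.194, y = 0.297
  C: x = 0.112, y = 0.047
  D: x = 0.545, y = 0.177

β = 0.535, x_D = 0.545, y_D = 0.177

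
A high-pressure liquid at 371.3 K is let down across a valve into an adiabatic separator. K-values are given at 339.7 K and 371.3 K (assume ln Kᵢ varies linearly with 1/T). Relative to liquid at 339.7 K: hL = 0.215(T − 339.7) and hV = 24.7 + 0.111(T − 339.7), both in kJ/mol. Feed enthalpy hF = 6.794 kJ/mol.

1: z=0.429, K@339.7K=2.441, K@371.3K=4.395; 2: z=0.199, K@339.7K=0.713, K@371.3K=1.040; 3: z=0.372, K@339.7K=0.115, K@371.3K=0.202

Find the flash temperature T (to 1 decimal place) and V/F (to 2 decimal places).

Adiabatic flash: solve Rachford–Rice at each trial T, then check hF = ψ·hV(T) + (1−ψ)·hL(T).
  T = 339.7 K: K = (2.441, 0.713, 0.115), RR gives ψ = 0.220, H_out = 5.424 kJ/mol
  T = 371.3 K: K = (4.395, 1.040, 0.202), RR gives ψ = 0.540, H_out = 18.361 kJ/mol
  T = 355.5 K: K = (3.318, 0.868, 0.154), RR gives ψ = 0.411, H_out = 12.863 kJ/mol
  T = 347.6 K: K = (2.856, 0.789, 0.134), RR gives ψ = 0.328, H_out = 9.521 kJ/mol
  T = 343.6 K: K = (2.640, 0.750, 0.124), RR gives ψ = 0.277, H_out = 7.569 kJ/mol
  T = 341.6 K: K = (2.537, 0.731, 0.119), RR gives ψ = 0.249, H_out = 6.503 kJ/mol
Linear interpolation between T = 341.6 (H_out = 6.503) and T = 343.6 (H_out = 7.569) on hF = 6.794 gives T ≈ 342.1 K, at which ψ = 0.26.

T = 342.1 K, V/F = 0.26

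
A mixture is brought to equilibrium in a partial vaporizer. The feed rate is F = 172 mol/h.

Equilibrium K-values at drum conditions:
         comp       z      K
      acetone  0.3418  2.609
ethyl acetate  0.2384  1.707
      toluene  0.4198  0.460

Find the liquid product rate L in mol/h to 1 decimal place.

L = 49.5 mol/h

Rachford–Rice: g(ψ) = Σ zᵢ(Kᵢ−1)/(1+ψ(Kᵢ−1)) = 0.
g(0) = ΣzᵢKᵢ − 1 = 0.4918 and g(1) = 1 − Σzᵢ/Kᵢ = -0.1833, so a root lies in (0, 1).
Newton iteration, ψ⁰ = 0.5:
  ψ = 0.5000: g = 0.11876, g' = -0.5665 → ψ = 0.7096
  ψ = 0.7096: g = 0.00148, g' = -0.5675 → ψ = 0.7122
Converged at ψ = 0.7122.
Then V = ψ·F = 0.7122·172 = 122.5 mol/h and L = F − V = 49.5 mol/h.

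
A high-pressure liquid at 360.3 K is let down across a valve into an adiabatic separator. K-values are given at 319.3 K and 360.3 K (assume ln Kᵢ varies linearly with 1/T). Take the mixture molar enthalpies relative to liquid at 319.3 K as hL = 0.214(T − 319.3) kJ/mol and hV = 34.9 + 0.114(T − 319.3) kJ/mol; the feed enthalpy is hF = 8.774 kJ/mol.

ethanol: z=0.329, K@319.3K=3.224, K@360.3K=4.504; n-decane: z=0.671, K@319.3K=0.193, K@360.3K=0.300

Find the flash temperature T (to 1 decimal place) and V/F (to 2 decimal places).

T = 333.3 K, V/F = 0.17

Adiabatic flash: solve Rachford–Rice at each trial T, then check hF = ψ·hV(T) + (1−ψ)·hL(T).
  T = 319.3 K: K = (3.224, 0.193), RR gives ψ = 0.106, H_out = 3.698 kJ/mol
  T = 360.3 K: K = (4.504, 0.300), RR gives ψ = 0.279, H_out = 17.352 kJ/mol
  T = 339.8 K: K = (3.849, 0.244), RR gives ψ = 0.200, H_out = 10.944 kJ/mol
  T = 329.6 K: K = (3.534, 0.218), RR gives ψ = 0.156, H_out = 7.483 kJ/mol
  T = 334.7 K: K = (3.691, 0.231), RR gives ψ = 0.178, H_out = 9.243 kJ/mol
  T = 332.1 K: K = (3.611, 0.224), RR gives ψ = 0.167, H_out = 8.353 kJ/mol
  T = 333.4 K: K = (3.651, 0.227), RR gives ψ = 0.173, H_out = 8.800 kJ/mol
Linear interpolation between T = 332.1 (H_out = 8.353) and T = 333.4 (H_out = 8.800) on hF = 8.774 gives T ≈ 333.3 K, at which ψ = 0.17.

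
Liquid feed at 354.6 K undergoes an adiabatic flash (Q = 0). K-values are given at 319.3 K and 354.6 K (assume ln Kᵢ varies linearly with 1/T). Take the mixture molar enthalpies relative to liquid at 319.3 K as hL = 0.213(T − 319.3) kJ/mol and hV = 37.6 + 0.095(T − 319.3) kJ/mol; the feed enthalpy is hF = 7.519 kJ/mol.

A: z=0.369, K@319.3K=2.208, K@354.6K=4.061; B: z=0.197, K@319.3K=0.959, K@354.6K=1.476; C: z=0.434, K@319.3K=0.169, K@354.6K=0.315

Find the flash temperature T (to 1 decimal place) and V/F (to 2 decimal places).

T = 323.6 K, V/F = 0.18

Adiabatic flash: solve Rachford–Rice at each trial T, then check hF = ψ·hV(T) + (1−ψ)·hL(T).
  T = 319.3 K: K = (2.208, 0.959, 0.169), RR gives ψ = 0.095, H_out = 3.581 kJ/mol
  T = 354.6 K: K = (4.061, 1.476, 0.315), RR gives ψ = 0.568, H_out = 26.498 kJ/mol
  T = 337.0 K: K = (3.045, 1.204, 0.235), RR gives ψ = 0.374, H_out = 17.039 kJ/mol
  T = 328.1 K: K = (2.602, 1.077, 0.200), RR gives ψ = 0.253, H_out = 11.130 kJ/mol
  T = 323.7 K: K = (2.400, 1.017, 0.184), RR gives ψ = 0.181, H_out = 7.645 kJ/mol
  T = 321.5 K: K = (2.302, 0.988, 0.176), RR gives ψ = 0.140, H_out = 5.699 kJ/mol
Linear interpolation between T = 321.5 (H_out = 5.699) and T = 323.7 (H_out = 7.645) on hF = 7.519 gives T ≈ 323.6 K, at which ψ = 0.18.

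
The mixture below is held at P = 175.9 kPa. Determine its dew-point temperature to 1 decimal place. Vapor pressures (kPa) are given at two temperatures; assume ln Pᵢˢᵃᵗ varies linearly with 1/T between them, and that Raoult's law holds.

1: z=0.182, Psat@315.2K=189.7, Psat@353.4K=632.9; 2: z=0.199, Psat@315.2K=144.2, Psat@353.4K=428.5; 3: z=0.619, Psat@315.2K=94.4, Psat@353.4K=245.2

T = 331.2 K

Dew-point temperature: Σzᵢ·P/Pᵢˢᵃᵗ(T) = 1. Interpolate ln Pᵢˢᵃᵗ = aᵢ + bᵢ/T.
  T = 315.2 K: ΣzᵢP/Pᵢˢᵃᵗ = 1.5649
  T = 353.4 K: ΣzᵢP/Pᵢˢᵃᵗ = 0.5763
  T = 334.3 K: ΣzᵢP/Pᵢˢᵃᵗ = 0.9222
  T = 324.8 K: ΣzᵢP/Pᵢˢᵃᵗ = 1.1901
  T = 329.6 K: ΣzᵢP/Pᵢˢᵃᵗ = 1.0442
  T = 332.0 K: ΣzᵢP/Pᵢˢᵃᵗ = 0.9796
Interpolating between 329.6 K and 332.0 K gives T ≈ 331.2 K.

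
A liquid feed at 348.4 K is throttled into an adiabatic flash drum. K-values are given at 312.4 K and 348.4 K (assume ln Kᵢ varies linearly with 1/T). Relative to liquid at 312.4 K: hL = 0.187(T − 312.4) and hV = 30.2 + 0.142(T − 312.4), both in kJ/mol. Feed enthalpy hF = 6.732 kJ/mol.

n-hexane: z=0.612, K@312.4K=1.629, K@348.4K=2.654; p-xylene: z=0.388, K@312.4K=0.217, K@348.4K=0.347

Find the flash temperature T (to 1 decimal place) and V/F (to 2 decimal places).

T = 314.2 K, V/F = 0.21

Adiabatic flash: solve Rachford–Rice at each trial T, then check hF = ψ·hV(T) + (1−ψ)·hL(T).
  T = 312.4 K: K = (1.629, 0.217), RR gives ψ = 0.165, H_out = 4.976 kJ/mol
  T = 348.4 K: K = (2.654, 0.347), RR gives ψ = 0.703, H_out = 26.813 kJ/mol
  T = 330.4 K: K = (2.107, 0.278), RR gives ψ = 0.497, H_out = 17.976 kJ/mol
  T = 321.4 K: K = (1.859, 0.246), RR gives ψ = 0.361, H_out = 12.429 kJ/mol
  T = 316.9 K: K = (1.742, 0.231), RR gives ψ = 0.273, H_out = 9.043 kJ/mol
  T = 314.6 K: K = (1.684, 0.224), RR gives ψ = 0.221, H_out = 7.069 kJ/mol
Linear interpolation between T = 312.4 (H_out = 4.976) and T = 314.6 (H_out = 7.069) on hF = 6.732 gives T ≈ 314.2 K, at which ψ = 0.21.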